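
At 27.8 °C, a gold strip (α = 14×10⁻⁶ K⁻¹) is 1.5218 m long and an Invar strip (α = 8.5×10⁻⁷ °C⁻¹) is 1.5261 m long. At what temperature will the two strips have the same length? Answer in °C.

T = 242.7 °C

L₁(1 + α₁ΔT) = L₂(1 + α₂ΔT) ⇒ ΔT = (L₂ − L₁)/(α₁L₁ − α₂L₂)
L₂ − L₁ = 1.5261 − 1.5218 = 4.30×10⁻³ m
α₁L₁ − α₂L₂ = 14×10⁻⁶×1.5218 − 8.5×10⁻⁷×1.5261 = 2.0008015×10⁻⁵ m/K
ΔT = 4.30×10⁻³ / 2.0008015×10⁻⁵ = 214.914 K
T = 27.8 + 214.914 = 242.714 °C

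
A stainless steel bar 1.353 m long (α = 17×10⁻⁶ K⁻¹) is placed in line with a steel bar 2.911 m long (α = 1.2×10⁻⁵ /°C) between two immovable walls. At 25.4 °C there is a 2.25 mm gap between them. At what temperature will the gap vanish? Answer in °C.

α₁L₁ = 2.3001×10⁻⁵ m/K, α₂L₂ = 3.4932×10⁻⁵ m/K → total 5.7933×10⁻⁵ m/K
ΔT = g/(α₁L₁+α₂L₂) = 2.25×10⁻³ / 5.7933×10⁻⁵ = 38.838 K
T = 25.4 + 38.838 = 64.238 °C

T = 64.2 °C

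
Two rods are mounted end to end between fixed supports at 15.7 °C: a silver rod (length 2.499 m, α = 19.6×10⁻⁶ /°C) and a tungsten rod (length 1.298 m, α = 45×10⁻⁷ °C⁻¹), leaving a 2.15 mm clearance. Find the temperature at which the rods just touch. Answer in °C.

α₁L₁ = 4.89804×10⁻⁵ m/K, α₂L₂ = 5.841×10⁻⁶ m/K → total 5.48214×10⁻⁵ m/K
ΔT = g/(α₁L₁+α₂L₂) = 2.15×10⁻³ / 5.48214×10⁻⁵ = 39.218 K
T = 15.7 + 39.218 = 54.918 °C

T = 54.9 °C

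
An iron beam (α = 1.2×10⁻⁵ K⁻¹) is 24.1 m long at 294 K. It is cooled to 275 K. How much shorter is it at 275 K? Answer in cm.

|ΔT| = |275 − 294| = 19 K
ΔL = αL₀ΔT = (1.2×10⁻⁵)(24.1)(19) = 5.49×10⁻³ m

ΔL = 0.549 cm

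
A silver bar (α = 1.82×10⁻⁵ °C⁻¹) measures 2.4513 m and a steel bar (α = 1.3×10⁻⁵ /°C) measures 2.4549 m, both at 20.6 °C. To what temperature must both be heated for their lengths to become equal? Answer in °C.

Equal length when α₁L₁ΔT − α₂L₂ΔT = L₂ − L₁ = 3.60×10⁻³ m
α₁L₁ = 4.461366×10⁻⁵, α₂L₂ = 3.19137×10⁻⁵ → Δ(αL) = 1.269996×10⁻⁵ m/K
ΔT = 3.60×10⁻³ / 1.269996×10⁻⁵ = 283.465 K, so T = 20.6 + 283.465 = 304.065 °C

T = 304.1 °C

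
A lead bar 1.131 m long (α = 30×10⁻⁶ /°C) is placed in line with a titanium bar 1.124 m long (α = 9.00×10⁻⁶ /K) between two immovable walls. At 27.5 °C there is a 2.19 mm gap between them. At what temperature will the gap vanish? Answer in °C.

α₁L₁ = 3.393×10⁻⁵ m/K, α₂L₂ = 1.0116×10⁻⁵ m/K → total 4.4046×10⁻⁵ m/K
ΔT = g/(α₁L₁+α₂L₂) = 2.19×10⁻³ / 4.4046×10⁻⁵ = 49.721 K
T = 27.5 + 49.721 = 77.221 °C

T = 77.2 °C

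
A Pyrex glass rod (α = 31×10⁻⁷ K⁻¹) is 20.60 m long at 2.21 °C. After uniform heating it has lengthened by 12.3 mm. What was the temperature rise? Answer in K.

ΔL = αL₀ΔT ⇒ ΔT = ΔL / (αL₀)
ΔT = 12.3×10⁻³ m / (31×10⁻⁷ × 20.60 m) = 192.61 K

ΔT = 193 K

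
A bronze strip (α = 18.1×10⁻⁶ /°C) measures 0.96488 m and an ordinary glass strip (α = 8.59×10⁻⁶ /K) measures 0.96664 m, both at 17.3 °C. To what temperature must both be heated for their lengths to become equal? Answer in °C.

T = 209.4 °C

Equal length when α₁L₁ΔT − α₂L₂ΔT = L₂ − L₁ = 1.76×10⁻³ m
α₁L₁ = 1.7464328×10⁻⁵, α₂L₂ = 8.3034376×10⁻⁶ → Δ(αL) = 9.1608904×10⁻⁶ m/K
ΔT = 1.76×10⁻³ / 9.1608904×10⁻⁶ = 192.121 K, so T = 17.3 + 192.121 = 209.421 °C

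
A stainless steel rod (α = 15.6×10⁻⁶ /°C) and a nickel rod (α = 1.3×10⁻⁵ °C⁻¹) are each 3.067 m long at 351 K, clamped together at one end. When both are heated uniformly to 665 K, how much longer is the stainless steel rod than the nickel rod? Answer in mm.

ΔT = 314 K
stainless steel: ΔL = 15.6×10⁻⁶ × 3.067 m × 314 = 1.5023×10⁻² m = 15.023 mm
nickel: ΔL = 1.3×10⁻⁵ × 3.067 m × 314 = 1.2519×10⁻² m = 12.519 mm
difference = 15.023 − 12.519 = 2.504 mm

2.50 mm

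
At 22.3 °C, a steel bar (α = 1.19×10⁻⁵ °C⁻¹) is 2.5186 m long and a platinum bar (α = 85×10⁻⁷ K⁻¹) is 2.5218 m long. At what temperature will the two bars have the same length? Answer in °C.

T = 397.2 °C

Equal length when α₁L₁ΔT − α₂L₂ΔT = L₂ − L₁ = 3.20×10⁻³ m
α₁L₁ = 2.997134×10⁻⁵, α₂L₂ = 2.14353×10⁻⁵ → Δ(αL) = 8.53604×10⁻⁶ m/K
ΔT = 3.20×10⁻³ / 8.53604×10⁻⁶ = 374.881 K, so T = 22.3 + 374.881 = 397.181 °C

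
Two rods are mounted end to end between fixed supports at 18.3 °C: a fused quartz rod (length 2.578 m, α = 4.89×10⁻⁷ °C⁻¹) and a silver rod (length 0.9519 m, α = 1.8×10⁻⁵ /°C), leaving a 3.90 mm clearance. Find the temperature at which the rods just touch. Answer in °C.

T = 230 °C

Gap closes when ΔL₁ + ΔL₂ = 3.90 mm = 3.90×10⁻³ m
(α₁L₁ + α₂L₂)ΔT = g
α₁L₁ + α₂L₂ = 4.89×10⁻⁷×2.578 + 1.8×10⁻⁵×0.9519 = 1.8394842×10⁻⁵ m/K
ΔT = 3.90×10⁻³ / 1.8394842×10⁻⁵ = 212.02 K
T = 18.3 + 212.02 = 230.32 °C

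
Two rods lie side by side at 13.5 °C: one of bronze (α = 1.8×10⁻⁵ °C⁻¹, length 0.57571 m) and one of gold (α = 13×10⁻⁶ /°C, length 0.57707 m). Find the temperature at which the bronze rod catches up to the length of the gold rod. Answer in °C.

L₁(1 + α₁ΔT) = L₂(1 + α₂ΔT) ⇒ ΔT = (L₂ − L₁)/(α₁L₁ − α₂L₂)
L₂ − L₁ = 0.57707 − 0.57571 = 1.36×10⁻³ m
α₁L₁ − α₂L₂ = 1.8×10⁻⁵×0.57571 − 13×10⁻⁶×0.57707 = 2.86087×10⁻⁶ m/K
ΔT = 1.36×10⁻³ / 2.86087×10⁻⁶ = 475.380 K
T = 13.5 + 475.380 = 488.880 °C

T = 488.9 °C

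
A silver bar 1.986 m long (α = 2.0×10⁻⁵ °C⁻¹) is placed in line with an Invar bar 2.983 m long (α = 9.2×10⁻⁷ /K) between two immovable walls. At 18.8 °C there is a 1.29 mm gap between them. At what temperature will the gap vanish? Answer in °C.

Gap closes when ΔL₁ + ΔL₂ = 1.29 mm = 1.29×10⁻³ m
(α₁L₁ + α₂L₂)ΔT = g
α₁L₁ + α₂L₂ = 2.0×10⁻⁵×1.986 + 9.2×10⁻⁷×2.983 = 4.246436×10⁻⁵ m/K
ΔT = 1.29×10⁻³ / 4.246436×10⁻⁵ = 30.378 K
T = 18.8 + 30.378 = 49.178 °C

T = 49.2 °C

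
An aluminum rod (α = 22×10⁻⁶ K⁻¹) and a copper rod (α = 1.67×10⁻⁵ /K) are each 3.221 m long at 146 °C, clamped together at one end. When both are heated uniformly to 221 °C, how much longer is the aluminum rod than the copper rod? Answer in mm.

1.28 mm

ΔT = 75 K
aluminum: ΔL = 22×10⁻⁶ × 3.221 m × 75 = 5.3146×10⁻³ m = 5.3146 mm
copper: ΔL = 1.67×10⁻⁵ × 3.221 m × 75 = 4.0343×10⁻³ m = 4.0343 mm
difference = 5.3146 − 4.0343 = 1.2803 mm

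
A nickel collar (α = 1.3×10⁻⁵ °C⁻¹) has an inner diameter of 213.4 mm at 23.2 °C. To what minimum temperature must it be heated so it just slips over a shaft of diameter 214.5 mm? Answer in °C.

Required Δd = 214.5 − 213.4 = 1.1 mm
Δd = αd₀ΔT ⇒ ΔT = Δd/(αd₀) = 1.1 / (1.3×10⁻⁵ × 213.4) = 396.51 K
T_min = 23.2 + 396.51 = 419.71 °C

T = 420 °C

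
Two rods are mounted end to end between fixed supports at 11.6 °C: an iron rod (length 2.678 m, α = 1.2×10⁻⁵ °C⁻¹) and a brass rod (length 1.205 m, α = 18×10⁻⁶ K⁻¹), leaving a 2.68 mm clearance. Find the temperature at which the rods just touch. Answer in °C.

Gap closes when ΔL₁ + ΔL₂ = 2.68 mm = 2.68×10⁻³ m
(α₁L₁ + α₂L₂)ΔT = g
α₁L₁ + α₂L₂ = 1.2×10⁻⁵×2.678 + 18×10⁻⁶×1.205 = 5.3826×10⁻⁵ m/K
ΔT = 2.68×10⁻³ / 5.3826×10⁻⁵ = 49.790 K
T = 11.6 + 49.790 = 61.390 °C

T = 61.4 °C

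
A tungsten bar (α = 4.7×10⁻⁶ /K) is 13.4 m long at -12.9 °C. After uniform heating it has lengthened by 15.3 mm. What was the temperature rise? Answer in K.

ΔL = αL₀ΔT ⇒ ΔT = ΔL / (αL₀)
ΔT = 15.3×10⁻³ m / (4.7×10⁻⁶ × 13.4 m) = 242.93 K

ΔT = 243 K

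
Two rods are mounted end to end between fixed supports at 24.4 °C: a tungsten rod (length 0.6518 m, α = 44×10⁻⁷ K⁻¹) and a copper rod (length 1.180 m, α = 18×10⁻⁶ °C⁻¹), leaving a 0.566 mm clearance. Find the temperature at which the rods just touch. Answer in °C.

α₁L₁ = 2.86792×10⁻⁶ m/K, α₂L₂ = 2.124×10⁻⁵ m/K → total 2.410792×10⁻⁵ m/K
ΔT = g/(α₁L₁+α₂L₂) = 5.66×10⁻⁴ / 2.410792×10⁻⁵ = 23.478 K
T = 24.4 + 23.478 = 47.878 °C

T = 47.9 °C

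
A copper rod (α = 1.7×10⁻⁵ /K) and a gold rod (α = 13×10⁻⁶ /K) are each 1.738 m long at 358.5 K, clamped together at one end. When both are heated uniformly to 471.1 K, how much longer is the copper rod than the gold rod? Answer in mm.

0.783 mm

ΔT = 112.6 K
copper: ΔL = 1.7×10⁻⁵ × 1.738 m × 112.6 = 3.3269×10⁻³ m = 3.3269 mm
gold: ΔL = 13×10⁻⁶ × 1.738 m × 112.6 = 2.5441×10⁻³ m = 2.5441 mm
difference = 3.3269 − 2.5441 = 0.7828 mm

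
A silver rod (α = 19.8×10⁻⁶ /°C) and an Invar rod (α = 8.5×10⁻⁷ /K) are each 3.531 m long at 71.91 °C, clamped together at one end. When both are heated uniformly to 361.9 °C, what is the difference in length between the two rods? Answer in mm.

ΔT = 289.99 K
silver: ΔL = 19.8×10⁻⁶ × 3.531 m × 289.99 = 2.0274×10⁻² m = 20.274 mm
Invar: ΔL = 8.5×10⁻⁷ × 3.531 m × 289.99 = 8.7036×10⁻⁴ m = 0.87036 mm
difference = 20.274 − 0.87036 = 19.40364 mm

19.4 mm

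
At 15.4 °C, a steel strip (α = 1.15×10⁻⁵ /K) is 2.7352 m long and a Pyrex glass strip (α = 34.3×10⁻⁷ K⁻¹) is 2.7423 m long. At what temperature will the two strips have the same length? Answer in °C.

L₁(1 + α₁ΔT) = L₂(1 + α₂ΔT) ⇒ ΔT = (L₂ − L₁)/(α₁L₁ − α₂L₂)
L₂ − L₁ = 2.7423 − 2.7352 = 7.10×10⁻³ m
α₁L₁ − α₂L₂ = 1.15×10⁻⁵×2.7352 − 34.3×10⁻⁷×2.7423 = 2.2048711×10⁻⁵ m/K
ΔT = 7.10×10⁻³ / 2.2048711×10⁻⁵ = 322.014 K
T = 15.4 + 322.014 = 337.414 °C

T = 337.4 °C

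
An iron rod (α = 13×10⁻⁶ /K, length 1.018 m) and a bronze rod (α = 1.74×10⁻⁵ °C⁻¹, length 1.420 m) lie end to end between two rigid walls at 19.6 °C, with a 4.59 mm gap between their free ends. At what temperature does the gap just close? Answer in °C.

T = 141 °C

Gap closes when ΔL₁ + ΔL₂ = 4.59 mm = 4.59×10⁻³ m
(α₁L₁ + α₂L₂)ΔT = g
α₁L₁ + α₂L₂ = 13×10⁻⁶×1.018 + 1.74×10⁻⁵×1.420 = 3.7942×10⁻⁵ m/K
ΔT = 4.59×10⁻³ / 3.7942×10⁻⁵ = 120.97 K
T = 19.6 + 120.97 = 140.57 °C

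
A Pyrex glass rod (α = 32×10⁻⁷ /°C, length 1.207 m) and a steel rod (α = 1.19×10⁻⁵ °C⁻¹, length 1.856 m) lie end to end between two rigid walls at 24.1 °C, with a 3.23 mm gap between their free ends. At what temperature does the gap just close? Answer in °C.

α₁L₁ = 3.8624×10⁻⁶ m/K, α₂L₂ = 2.20864×10⁻⁵ m/K → total 2.59488×10⁻⁵ m/K
ΔT = g/(α₁L₁+α₂L₂) = 3.23×10⁻³ / 2.59488×10⁻⁵ = 124.48 K
T = 24.1 + 124.48 = 148.58 °C

T = 149 °C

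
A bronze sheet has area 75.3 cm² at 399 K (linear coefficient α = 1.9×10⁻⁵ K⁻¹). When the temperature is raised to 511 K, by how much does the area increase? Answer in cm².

Area coefficient ≈ 2α; |ΔT| = 112 K
ΔA = 2αA₀ΔT = 2(1.9×10⁻⁵)(75.3)(112) = 0.320 cm²

ΔA = 0.320 cm²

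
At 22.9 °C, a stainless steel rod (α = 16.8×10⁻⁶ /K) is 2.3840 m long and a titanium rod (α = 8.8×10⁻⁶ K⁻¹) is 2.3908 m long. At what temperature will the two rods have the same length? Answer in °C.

Equal length when α₁L₁ΔT − α₂L₂ΔT = L₂ − L₁ = 6.80×10⁻³ m
α₁L₁ = 4.00512×10⁻⁵, α₂L₂ = 2.103904×10⁻⁵ → Δ(αL) = 1.901216×10⁻⁵ m/K
ΔT = 6.80×10⁻³ / 1.901216×10⁻⁵ = 357.666 K, so T = 22.9 + 357.666 = 380.566 °C

T = 380.6 °C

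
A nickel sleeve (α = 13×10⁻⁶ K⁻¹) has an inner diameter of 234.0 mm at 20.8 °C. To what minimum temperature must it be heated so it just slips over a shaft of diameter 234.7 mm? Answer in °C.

T = 251 °C

Required Δd = 234.7 − 234.0 = 0.7 mm
Δd = αd₀ΔT ⇒ ΔT = Δd/(αd₀) = 0.7 / (13×10⁻⁶ × 234.0) = 230.11 K
T_min = 20.8 + 230.11 = 250.91 °C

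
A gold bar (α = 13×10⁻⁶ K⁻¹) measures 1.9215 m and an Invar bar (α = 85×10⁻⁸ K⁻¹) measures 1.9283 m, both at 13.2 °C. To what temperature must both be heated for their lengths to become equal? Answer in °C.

L₁(1 + α₁ΔT) = L₂(1 + α₂ΔT) ⇒ ΔT = (L₂ − L₁)/(α₁L₁ − α₂L₂)
L₂ − L₁ = 1.9283 − 1.9215 = 6.80×10⁻³ m
α₁L₁ − α₂L₂ = 13×10⁻⁶×1.9215 − 85×10⁻⁸×1.9283 = 2.3340445×10⁻⁵ m/K
ΔT = 6.80×10⁻³ / 2.3340445×10⁻⁵ = 291.340 K
T = 13.2 + 291.340 = 304.540 °C

T = 304.5 °C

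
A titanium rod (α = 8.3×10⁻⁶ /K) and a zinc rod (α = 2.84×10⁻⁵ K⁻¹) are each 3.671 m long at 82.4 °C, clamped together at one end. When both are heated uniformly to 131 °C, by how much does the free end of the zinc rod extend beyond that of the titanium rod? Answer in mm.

ΔT = 48.6 K
titanium: ΔL = 8.3×10⁻⁶ × 3.671 m × 48.6 = 1.4808×10⁻³ m = 1.4808 mm
zinc: ΔL = 2.84×10⁻⁵ × 3.671 m × 48.6 = 5.0669×10⁻³ m = 5.0669 mm
difference = 5.0669 − 1.4808 = 3.5861 mm

3.59 mm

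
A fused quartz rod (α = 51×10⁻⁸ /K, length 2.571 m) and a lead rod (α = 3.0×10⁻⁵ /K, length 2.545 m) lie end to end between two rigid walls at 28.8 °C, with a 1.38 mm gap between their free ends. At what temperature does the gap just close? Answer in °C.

α₁L₁ = 1.31121×10⁻⁶ m/K, α₂L₂ = 7.635×10⁻⁵ m/K → total 7.766121×10⁻⁵ m/K
ΔT = g/(α₁L₁+α₂L₂) = 1.38×10⁻³ / 7.766121×10⁻⁵ = 17.769 K
T = 28.8 + 17.769 = 46.569 °C

T = 46.6 °C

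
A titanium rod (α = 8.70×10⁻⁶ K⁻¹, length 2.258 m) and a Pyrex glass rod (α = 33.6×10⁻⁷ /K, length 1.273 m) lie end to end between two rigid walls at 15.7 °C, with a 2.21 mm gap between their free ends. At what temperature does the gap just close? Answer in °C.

T = 108 °C

α₁L₁ = 1.96446×10⁻⁵ m/K, α₂L₂ = 4.27728×10⁻⁶ m/K → total 2.392188×10⁻⁵ m/K
ΔT = g/(α₁L₁+α₂L₂) = 2.21×10⁻³ / 2.392188×10⁻⁵ = 92.38 K
T = 15.7 + 92.38 = 108.08 °C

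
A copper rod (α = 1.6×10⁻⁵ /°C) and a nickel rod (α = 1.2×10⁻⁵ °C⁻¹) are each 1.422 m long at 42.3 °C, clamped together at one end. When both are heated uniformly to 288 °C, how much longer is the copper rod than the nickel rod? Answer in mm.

1.40 mm

ΔT = 245.7 K
copper: ΔL = 1.6×10⁻⁵ × 1.422 m × 245.7 = 5.5902×10⁻³ m = 5.5902 mm
nickel: ΔL = 1.2×10⁻⁵ × 1.422 m × 245.7 = 4.1926×10⁻³ m = 4.1926 mm
difference = 5.5902 − 4.1926 = 1.3976 mm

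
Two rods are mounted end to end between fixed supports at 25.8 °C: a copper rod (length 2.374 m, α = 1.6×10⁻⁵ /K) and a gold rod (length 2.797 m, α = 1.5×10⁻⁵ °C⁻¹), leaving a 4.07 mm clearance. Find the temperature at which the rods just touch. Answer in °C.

Gap closes when ΔL₁ + ΔL₂ = 4.07 mm = 4.07×10⁻³ m
(α₁L₁ + α₂L₂)ΔT = g
α₁L₁ + α₂L₂ = 1.6×10⁻⁵×2.374 + 1.5×10⁻⁵×2.797 = 7.9939×10⁻⁵ m/K
ΔT = 4.07×10⁻³ / 7.9939×10⁻⁵ = 50.914 K
T = 25.8 + 50.914 = 76.714 °C

T = 76.7 °C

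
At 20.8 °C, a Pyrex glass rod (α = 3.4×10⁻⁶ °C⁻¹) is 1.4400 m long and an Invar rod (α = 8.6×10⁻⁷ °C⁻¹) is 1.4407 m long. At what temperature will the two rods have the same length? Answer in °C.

Equal length when α₁L₁ΔT − α₂L₂ΔT = L₂ − L₁ = 7.00×10⁻⁴ m
α₁L₁ = 4.896×10⁻⁶, α₂L₂ = 1.239002×10⁻⁶ → Δ(αL) = 3.656998×10⁻⁶ m/K
ΔT = 7.00×10⁻⁴ / 3.656998×10⁻⁶ = 191.414 K, so T = 20.8 + 191.414 = 212.214 °C

T = 212.2 °C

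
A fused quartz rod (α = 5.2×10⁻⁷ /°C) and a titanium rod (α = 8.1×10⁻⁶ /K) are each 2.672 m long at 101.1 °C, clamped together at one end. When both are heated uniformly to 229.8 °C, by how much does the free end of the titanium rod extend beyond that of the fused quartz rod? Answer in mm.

ΔT = 128.7 K
fused quartz: ΔL = 5.2×10⁻⁷ × 2.672 m × 128.7 = 1.7882×10⁻⁴ m = 0.17882 mm
titanium: ΔL = 8.1×10⁻⁶ × 2.672 m × 128.7 = 2.7855×10⁻³ m = 2.7855 mm
difference = 2.7855 − 0.17882 = 2.60668 mm

2.61 mm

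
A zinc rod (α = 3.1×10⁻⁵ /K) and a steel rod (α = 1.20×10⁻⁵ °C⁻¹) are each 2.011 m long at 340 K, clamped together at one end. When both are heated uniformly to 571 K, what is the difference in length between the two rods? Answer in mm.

ΔT = 231 K
zinc: ΔL = 3.1×10⁻⁵ × 2.011 m × 231 = 1.4401×10⁻² m = 14.401 mm
steel: ΔL = 1.20×10⁻⁵ × 2.011 m × 231 = 5.5745×10⁻³ m = 5.5745 mm
difference = 14.401 − 5.5745 = 8.8265 mm

8.83 mm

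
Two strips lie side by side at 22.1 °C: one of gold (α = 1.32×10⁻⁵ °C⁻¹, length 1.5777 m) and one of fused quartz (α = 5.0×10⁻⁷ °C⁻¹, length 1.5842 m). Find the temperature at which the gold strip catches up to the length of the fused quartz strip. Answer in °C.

T = 346.6 °C

L₁(1 + α₁ΔT) = L₂(1 + α₂ΔT) ⇒ ΔT = (L₂ − L₁)/(α₁L₁ − α₂L₂)
L₂ − L₁ = 1.5842 − 1.5777 = 6.50×10⁻³ m
α₁L₁ − α₂L₂ = 1.32×10⁻⁵×1.5777 − 5.0×10⁻⁷×1.5842 = 2.003354×10⁻⁵ m/K
ΔT = 6.50×10⁻³ / 2.003354×10⁻⁵ = 324.456 K
T = 22.1 + 324.456 = 346.556 °C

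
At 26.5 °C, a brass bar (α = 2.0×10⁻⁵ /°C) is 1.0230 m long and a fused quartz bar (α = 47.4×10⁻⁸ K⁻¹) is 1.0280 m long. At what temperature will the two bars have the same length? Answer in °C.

Equal length when α₁L₁ΔT − α₂L₂ΔT = L₂ − L₁ = 5.00×10⁻³ m
α₁L₁ = 2.046×10⁻⁵, α₂L₂ = 4.87272×10⁻⁷ → Δ(αL) = 1.9972728×10⁻⁵ m/K
ΔT = 5.00×10⁻³ / 1.9972728×10⁻⁵ = 250.341 K, so T = 26.5 + 250.341 = 276.841 °C

T = 276.8 °C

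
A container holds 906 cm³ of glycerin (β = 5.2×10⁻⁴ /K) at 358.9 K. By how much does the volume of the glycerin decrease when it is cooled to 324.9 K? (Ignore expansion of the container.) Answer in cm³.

|ΔT| = |324.9 − 358.9| = 34.0 K
ΔV = βV₀ΔT = (5.2×10⁻⁴)(906)(34.0) = 16.0 cm³

ΔV = 16.0 cm³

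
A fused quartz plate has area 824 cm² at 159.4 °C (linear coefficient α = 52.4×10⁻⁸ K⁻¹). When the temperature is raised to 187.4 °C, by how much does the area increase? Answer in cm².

ΔA = 0.0242 cm²

Area coefficient ≈ 2α; |ΔT| = 28.0 K
ΔA = 2αA₀ΔT = 2(52.4×10⁻⁸)(824)(28.0) = 0.0242 cm²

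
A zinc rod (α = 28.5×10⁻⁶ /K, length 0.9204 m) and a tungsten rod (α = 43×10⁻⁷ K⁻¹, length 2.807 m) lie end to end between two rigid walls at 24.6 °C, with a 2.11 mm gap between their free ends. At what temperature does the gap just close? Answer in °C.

T = 79.7 °C

α₁L₁ = 2.62314×10⁻⁵ m/K, α₂L₂ = 1.20701×10⁻⁵ m/K → total 3.83015×10⁻⁵ m/K
ΔT = g/(α₁L₁+α₂L₂) = 2.11×10⁻³ / 3.83015×10⁻⁵ = 55.089 K
T = 24.6 + 55.089 = 79.689 °C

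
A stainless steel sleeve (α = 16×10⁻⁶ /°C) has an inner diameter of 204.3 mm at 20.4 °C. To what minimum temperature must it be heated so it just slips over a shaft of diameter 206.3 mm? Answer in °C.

Required Δd = 206.3 − 204.3 = 2.0 mm
Δd = αd₀ΔT ⇒ ΔT = Δd/(αd₀) = 2.0 / (16×10⁻⁶ × 204.3) = 611.85 K
T_min = 20.4 + 611.85 = 632.25 °C

T = 632 °C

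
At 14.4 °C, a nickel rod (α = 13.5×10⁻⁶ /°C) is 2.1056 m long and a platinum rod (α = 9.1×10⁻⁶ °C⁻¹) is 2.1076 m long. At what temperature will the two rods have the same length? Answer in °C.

T = 230.7 °C

Equal length when α₁L₁ΔT − α₂L₂ΔT = L₂ − L₁ = 2.00×10⁻³ m
α₁L₁ = 2.84256×10⁻⁵, α₂L₂ = 1.917916×10⁻⁵ → Δ(αL) = 9.24644×10⁻⁶ m/K
ΔT = 2.00×10⁻³ / 9.24644×10⁻⁶ = 216.299 K, so T = 14.4 + 216.299 = 230.699 °C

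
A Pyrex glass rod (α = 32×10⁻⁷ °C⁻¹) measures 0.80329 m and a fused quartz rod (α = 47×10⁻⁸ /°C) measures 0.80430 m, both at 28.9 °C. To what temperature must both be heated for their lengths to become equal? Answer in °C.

T = 489.6 °C

L₁(1 + α₁ΔT) = L₂(1 + α₂ΔT) ⇒ ΔT = (L₂ − L₁)/(α₁L₁ − α₂L₂)
L₂ − L₁ = 0.80430 − 0.80329 = 1.01×10⁻³ m
α₁L₁ − α₂L₂ = 32×10⁻⁷×0.80329 − 47×10⁻⁸×0.80430 = 2.192507×10⁻⁶ m/K
ΔT = 1.01×10⁻³ / 2.192507×10⁻⁶ = 460.660 K
T = 28.9 + 460.660 = 489.560 °C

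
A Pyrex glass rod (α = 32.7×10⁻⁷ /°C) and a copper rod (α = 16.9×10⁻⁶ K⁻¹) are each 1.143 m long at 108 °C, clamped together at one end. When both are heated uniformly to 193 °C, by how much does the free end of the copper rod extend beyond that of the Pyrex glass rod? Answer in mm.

ΔT = 85 K
Pyrex glass: ΔL = 32.7×10⁻⁷ × 1.143 m × 85 = 3.1770×10⁻⁴ m = 0.31770 mm
copper: ΔL = 16.9×10⁻⁶ × 1.143 m × 85 = 1.6419×10⁻³ m = 1.6419 mm
difference = 1.6419 − 0.31770 = 1.3242 mm

1.32 mm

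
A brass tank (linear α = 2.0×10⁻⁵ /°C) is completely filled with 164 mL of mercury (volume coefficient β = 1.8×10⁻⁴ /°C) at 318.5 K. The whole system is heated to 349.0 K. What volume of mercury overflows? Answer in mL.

0.600 mL

The tank also expands: β_container ≈ 3α = 6.0×10⁻⁵ /K
Net overflow = V₀(β_liq − 3α_cont)ΔT
β − 3α = 1.80×10⁻⁴ − 6.0×10⁻⁵ = 1.20×10⁻⁴ /K; ΔT = 30.5 K
ΔV = 164 × 1.20×10⁻⁴ × 30.5 = 0.600 mL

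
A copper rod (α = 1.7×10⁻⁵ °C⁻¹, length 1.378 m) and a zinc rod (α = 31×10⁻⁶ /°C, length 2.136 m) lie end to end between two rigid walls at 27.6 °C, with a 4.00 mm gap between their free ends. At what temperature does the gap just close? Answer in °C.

T = 72.2 °C

Gap closes when ΔL₁ + ΔL₂ = 4.00 mm = 4.00×10⁻³ m
(α₁L₁ + α₂L₂)ΔT = g
α₁L₁ + α₂L₂ = 1.7×10⁻⁵×1.378 + 31×10⁻⁶×2.136 = 8.9642×10⁻⁵ m/K
ΔT = 4.00×10⁻³ / 8.9642×10⁻⁵ = 44.622 K
T = 27.6 + 44.622 = 72.222 °C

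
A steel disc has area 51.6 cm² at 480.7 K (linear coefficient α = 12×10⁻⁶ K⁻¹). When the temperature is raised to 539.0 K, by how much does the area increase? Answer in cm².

ΔA = 0.0722 cm²

Area coefficient ≈ 2α; |ΔT| = 58.3 K
ΔA = 2αA₀ΔT = 2(12×10⁻⁶)(51.6)(58.3) = 0.0722 cm²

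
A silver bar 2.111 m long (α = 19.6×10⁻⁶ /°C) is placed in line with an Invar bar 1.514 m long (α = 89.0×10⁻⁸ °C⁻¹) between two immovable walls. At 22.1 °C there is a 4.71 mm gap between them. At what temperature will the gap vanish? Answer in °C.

T = 132 °C

Gap closes when ΔL₁ + ΔL₂ = 4.71 mm = 4.71×10⁻³ m
(α₁L₁ + α₂L₂)ΔT = g
α₁L₁ + α₂L₂ = 19.6×10⁻⁶×2.111 + 89.0×10⁻⁸×1.514 = 4.272306×10⁻⁵ m/K
ΔT = 4.71×10⁻³ / 4.272306×10⁻⁵ = 110.24 K
T = 22.1 + 110.24 = 132.34 °C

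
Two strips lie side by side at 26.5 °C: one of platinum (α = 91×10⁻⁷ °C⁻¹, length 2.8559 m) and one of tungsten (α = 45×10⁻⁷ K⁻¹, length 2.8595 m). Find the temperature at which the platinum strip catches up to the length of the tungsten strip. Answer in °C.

T = 300.9 °C

Equal length when α₁L₁ΔT − α₂L₂ΔT = L₂ − L₁ = 3.60×10⁻³ m
α₁L₁ = 2.598869×10⁻⁵, α₂L₂ = 1.286775×10⁻⁵ → Δ(αL) = 1.312094×10⁻⁵ m/K
ΔT = 3.60×10⁻³ / 1.312094×10⁻⁵ = 274.371 K, so T = 26.5 + 274.371 = 300.871 °C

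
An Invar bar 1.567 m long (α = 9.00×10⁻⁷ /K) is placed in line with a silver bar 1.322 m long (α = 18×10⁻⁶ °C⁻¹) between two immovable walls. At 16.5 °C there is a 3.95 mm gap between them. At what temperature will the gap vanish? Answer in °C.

Gap closes when ΔL₁ + ΔL₂ = 3.95 mm = 3.95×10⁻³ m
(α₁L₁ + α₂L₂)ΔT = g
α₁L₁ + α₂L₂ = 9.00×10⁻⁷×1.567 + 18×10⁻⁶×1.322 = 2.52063×10⁻⁵ m/K
ΔT = 3.95×10⁻³ / 2.52063×10⁻⁵ = 156.71 K
T = 16.5 + 156.71 = 173.21 °C

T = 173 °C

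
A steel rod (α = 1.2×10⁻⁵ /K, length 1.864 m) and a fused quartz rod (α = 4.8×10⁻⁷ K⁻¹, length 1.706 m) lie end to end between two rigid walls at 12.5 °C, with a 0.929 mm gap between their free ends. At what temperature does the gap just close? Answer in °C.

Gap closes when ΔL₁ + ΔL₂ = 0.929 mm = 9.29×10⁻⁴ m
(α₁L₁ + α₂L₂)ΔT = g
α₁L₁ + α₂L₂ = 1.2×10⁻⁵×1.864 + 4.8×10⁻⁷×1.706 = 2.318688×10⁻⁵ m/K
ΔT = 9.29×10⁻⁴ / 2.318688×10⁻⁵ = 40.066 K
T = 12.5 + 40.066 = 52.566 °C

T = 52.6 °C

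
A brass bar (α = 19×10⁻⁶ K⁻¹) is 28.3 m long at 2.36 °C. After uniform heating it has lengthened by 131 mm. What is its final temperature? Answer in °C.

ΔL = αL₀ΔT ⇒ ΔT = ΔL / (αL₀)
ΔT = 131×10⁻³ m / (19×10⁻⁶ × 28.3 m) = 243.63 K
T = 2.36 + 243.63 = 245.99 °C

T = 246 °C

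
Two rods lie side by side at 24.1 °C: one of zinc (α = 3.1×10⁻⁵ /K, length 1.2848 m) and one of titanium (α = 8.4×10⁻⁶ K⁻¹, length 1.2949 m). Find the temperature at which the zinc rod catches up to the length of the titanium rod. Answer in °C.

T = 373.0 °C

Equal length when α₁L₁ΔT − α₂L₂ΔT = L₂ − L₁ = 1.01×10⁻² m
α₁L₁ = 3.98288×10⁻⁵, α₂L₂ = 1.087716×10⁻⁵ → Δ(αL) = 2.895164×10⁻⁵ m/K
ΔT = 1.01×10⁻² / 2.895164×10⁻⁵ = 348.858 K, so T = 24.1 + 348.858 = 372.958 °C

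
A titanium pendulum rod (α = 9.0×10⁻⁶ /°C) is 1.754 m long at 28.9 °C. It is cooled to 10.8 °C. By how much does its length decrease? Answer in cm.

ΔL = 0.0286 cm

|ΔT| = |10.8 − 28.9| = 18.1 K
ΔL = αL₀ΔT = (9.0×10⁻⁶)(1.754)(18.1) = 2.86×10⁻⁴ m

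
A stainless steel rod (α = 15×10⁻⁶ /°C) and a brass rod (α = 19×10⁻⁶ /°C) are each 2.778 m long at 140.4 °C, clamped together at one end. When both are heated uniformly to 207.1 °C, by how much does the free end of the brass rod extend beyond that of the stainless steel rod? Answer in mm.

0.741 mm

ΔT = 66.7 K
stainless steel: ΔL = 15×10⁻⁶ × 2.778 m × 66.7 = 2.7794×10⁻³ m = 2.7794 mm
brass: ΔL = 19×10⁻⁶ × 2.778 m × 66.7 = 3.5206×10⁻³ m = 3.5206 mm
difference = 3.5206 − 2.7794 = 0.7412 mm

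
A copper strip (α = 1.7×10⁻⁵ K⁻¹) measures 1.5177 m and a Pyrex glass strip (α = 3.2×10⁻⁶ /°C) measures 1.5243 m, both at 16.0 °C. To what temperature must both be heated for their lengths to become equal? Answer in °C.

T = 331.4 °C

Equal length when α₁L₁ΔT − α₂L₂ΔT = L₂ − L₁ = 6.60×10⁻³ m
α₁L₁ = 2.58009×10⁻⁵, α₂L₂ = 4.87776×10⁻⁶ → Δ(αL) = 2.092314×10⁻⁵ m/K
ΔT = 6.60×10⁻³ / 2.092314×10⁻⁵ = 315.440 K, so T = 16.0 + 315.440 = 331.440 °C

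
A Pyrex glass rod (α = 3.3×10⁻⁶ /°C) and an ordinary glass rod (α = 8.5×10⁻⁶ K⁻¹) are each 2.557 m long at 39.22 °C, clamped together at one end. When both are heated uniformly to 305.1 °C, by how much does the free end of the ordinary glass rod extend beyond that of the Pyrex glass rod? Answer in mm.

ΔT = 265.88 K
Pyrex glass: ΔL = 3.3×10⁻⁶ × 2.557 m × 265.88 = 2.2435×10⁻³ m = 2.2435 mm
ordinary glass: ΔL = 8.5×10⁻⁶ × 2.557 m × 265.88 = 5.7788×10⁻³ m = 5.7788 mm
difference = 5.7788 − 2.2435 = 3.5353 mm

3.54 mm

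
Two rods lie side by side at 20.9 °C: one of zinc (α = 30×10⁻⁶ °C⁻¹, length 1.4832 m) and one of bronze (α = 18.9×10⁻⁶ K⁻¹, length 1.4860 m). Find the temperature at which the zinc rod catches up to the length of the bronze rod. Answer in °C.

Equal length when α₁L₁ΔT − α₂L₂ΔT = L₂ − L₁ = 2.80×10⁻³ m
α₁L₁ = 4.4496×10⁻⁵, α₂L₂ = 2.80854×10⁻⁵ → Δ(αL) = 1.64106×10⁻⁵ m/K
ΔT = 2.80×10⁻³ / 1.64106×10⁻⁵ = 170.621 K, so T = 20.9 + 170.621 = 191.521 °C

T = 191.5 °C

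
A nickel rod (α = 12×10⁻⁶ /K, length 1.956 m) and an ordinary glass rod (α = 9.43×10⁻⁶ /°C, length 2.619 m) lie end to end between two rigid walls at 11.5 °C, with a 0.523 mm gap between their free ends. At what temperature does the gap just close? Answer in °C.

α₁L₁ = 2.3472×10⁻⁵ m/K, α₂L₂ = 2.469717×10⁻⁵ m/K → total 4.816917×10⁻⁵ m/K
ΔT = g/(α₁L₁+α₂L₂) = 5.23×10⁻⁴ / 4.816917×10⁻⁵ = 10.858 K
T = 11.5 + 10.858 = 22.358 °C

T = 22.4 °C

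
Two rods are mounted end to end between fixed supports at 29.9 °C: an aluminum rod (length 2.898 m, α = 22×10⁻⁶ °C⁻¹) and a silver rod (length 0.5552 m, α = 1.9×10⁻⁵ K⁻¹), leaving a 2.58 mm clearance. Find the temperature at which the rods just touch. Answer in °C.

Gap closes when ΔL₁ + ΔL₂ = 2.58 mm = 2.58×10⁻³ m
(α₁L₁ + α₂L₂)ΔT = g
α₁L₁ + α₂L₂ = 22×10⁻⁶×2.898 + 1.9×10⁻⁵×0.5552 = 7.43048×10⁻⁵ m/K
ΔT = 2.58×10⁻³ / 7.43048×10⁻⁵ = 34.722 K
T = 29.9 + 34.722 = 64.622 °C

T = 64.6 °C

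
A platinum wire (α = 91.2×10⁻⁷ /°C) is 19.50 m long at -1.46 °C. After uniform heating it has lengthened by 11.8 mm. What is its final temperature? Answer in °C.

T = 64.9 °C

ΔL = αL₀ΔT ⇒ ΔT = ΔL / (αL₀)
ΔT = 11.8×10⁻³ m / (91.2×10⁻⁷ × 19.50 m) = 66.352 K
T = -1.46 + 66.352 = 64.892 °C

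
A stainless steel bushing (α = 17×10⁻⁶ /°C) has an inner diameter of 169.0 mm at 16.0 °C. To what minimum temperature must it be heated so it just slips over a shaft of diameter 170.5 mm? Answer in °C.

Required Δd = 170.5 − 169.0 = 1.5 mm
Δd = αd₀ΔT ⇒ ΔT = Δd/(αd₀) = 1.5 / (17×10⁻⁶ × 169.0) = 522.10 K
T_min = 16.0 + 522.10 = 538.10 °C

T = 538 °C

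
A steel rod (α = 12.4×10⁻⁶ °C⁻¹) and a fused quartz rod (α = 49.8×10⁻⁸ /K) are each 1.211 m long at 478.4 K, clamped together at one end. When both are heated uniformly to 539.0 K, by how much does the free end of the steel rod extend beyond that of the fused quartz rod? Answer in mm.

0.873 mm

ΔT = 60.6 K
steel: ΔL = 12.4×10⁻⁶ × 1.211 m × 60.6 = 9.0999×10⁻⁴ m = 0.90999 mm
fused quartz: ΔL = 49.8×10⁻⁸ × 1.211 m × 60.6 = 3.6547×10⁻⁵ m = 0.036547 mm
difference = 0.90999 − 0.036547 = 0.873443 mm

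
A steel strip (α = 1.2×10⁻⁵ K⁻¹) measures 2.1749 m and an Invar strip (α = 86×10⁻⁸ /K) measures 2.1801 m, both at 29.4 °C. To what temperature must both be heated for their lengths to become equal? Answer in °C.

L₁(1 + α₁ΔT) = L₂(1 + α₂ΔT) ⇒ ΔT = (L₂ − L₁)/(α₁L₁ − α₂L₂)
L₂ − L₁ = 2.1801 − 2.1749 = 5.20×10⁻³ m
α₁L₁ − α₂L₂ = 1.2×10⁻⁵×2.1749 − 86×10⁻⁸×2.1801 = 2.4223914×10⁻⁵ m/K
ΔT = 5.20×10⁻³ / 2.4223914×10⁻⁵ = 214.664 K
T = 29.4 + 214.664 = 244.064 °C

T = 244.1 °C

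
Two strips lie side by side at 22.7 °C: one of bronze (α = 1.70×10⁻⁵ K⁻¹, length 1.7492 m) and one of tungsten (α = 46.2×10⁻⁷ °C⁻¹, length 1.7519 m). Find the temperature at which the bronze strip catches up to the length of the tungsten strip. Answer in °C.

Equal length when α₁L₁ΔT − α₂L₂ΔT = L₂ − L₁ = 2.70×10⁻³ m
α₁L₁ = 2.97364×10⁻⁵, α₂L₂ = 8.093778×10⁻⁶ → Δ(αL) = 2.1642622×10⁻⁵ m/K
ΔT = 2.70×10⁻³ / 2.1642622×10⁻⁵ = 124.754 K, so T = 22.7 + 124.754 = 147.454 °C

T = 147.5 °C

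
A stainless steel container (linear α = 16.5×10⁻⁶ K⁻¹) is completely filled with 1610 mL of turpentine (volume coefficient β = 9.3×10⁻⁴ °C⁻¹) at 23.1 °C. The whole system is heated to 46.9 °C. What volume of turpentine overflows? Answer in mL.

33.7 mL

The container also expands: β_container ≈ 3α = 4.95×10⁻⁵ /K
Net overflow = V₀(β_liq − 3α_cont)ΔT
β − 3α = 9.30×10⁻⁴ − 4.95×10⁻⁵ = 8.805×10⁻⁴ /K; ΔT = 23.8 K
ΔV = 1610 × 8.805×10⁻⁴ × 23.8 = 33.7 mL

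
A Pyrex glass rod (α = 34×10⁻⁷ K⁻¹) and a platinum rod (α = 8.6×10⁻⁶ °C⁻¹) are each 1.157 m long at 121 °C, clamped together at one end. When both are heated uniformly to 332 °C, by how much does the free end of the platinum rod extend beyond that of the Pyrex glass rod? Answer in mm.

ΔT = 211 K
Pyrex glass: ΔL = 34×10⁻⁷ × 1.157 m × 211 = 8.3003×10⁻⁴ m = 0.83003 mm
platinum: ΔL = 8.6×10⁻⁶ × 1.157 m × 211 = 2.0995×10⁻³ m = 2.0995 mm
difference = 2.0995 − 0.83003 = 1.26947 mm

1.27 mm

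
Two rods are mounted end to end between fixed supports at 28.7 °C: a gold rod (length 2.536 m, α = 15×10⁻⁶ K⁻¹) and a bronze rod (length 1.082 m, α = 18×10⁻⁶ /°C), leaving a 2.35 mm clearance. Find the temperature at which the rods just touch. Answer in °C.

T = 69.6 °C

Gap closes when ΔL₁ + ΔL₂ = 2.35 mm = 2.35×10⁻³ m
(α₁L₁ + α₂L₂)ΔT = g
α₁L₁ + α₂L₂ = 15×10⁻⁶×2.536 + 18×10⁻⁶×1.082 = 5.7516×10⁻⁵ m/K
ΔT = 2.35×10⁻³ / 5.7516×10⁻⁵ = 40.858 K
T = 28.7 + 40.858 = 69.558 °C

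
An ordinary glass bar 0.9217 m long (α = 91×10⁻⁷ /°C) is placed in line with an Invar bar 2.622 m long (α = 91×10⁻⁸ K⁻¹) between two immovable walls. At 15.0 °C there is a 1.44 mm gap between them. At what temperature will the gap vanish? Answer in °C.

T = 149 °C

Gap closes when ΔL₁ + ΔL₂ = 1.44 mm = 1.44×10⁻³ m
(α₁L₁ + α₂L₂)ΔT = g
α₁L₁ + α₂L₂ = 91×10⁻⁷×0.9217 + 91×10⁻⁸×2.622 = 1.077349×10⁻⁵ m/K
ΔT = 1.44×10⁻³ / 1.077349×10⁻⁵ = 133.66 K
T = 15.0 + 133.66 = 148.66 °C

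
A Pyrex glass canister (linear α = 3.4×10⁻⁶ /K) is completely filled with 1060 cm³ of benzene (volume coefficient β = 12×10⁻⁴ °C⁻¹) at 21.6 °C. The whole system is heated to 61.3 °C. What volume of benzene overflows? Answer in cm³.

50.1 cm³

The canister also expands: β_container ≈ 3α = 1.02×10⁻⁵ /K
Net overflow = V₀(β_liq − 3α_cont)ΔT
β − 3α = 1.20×10⁻³ − 1.02×10⁻⁵ = 1.1898×10⁻³ /K; ΔT = 39.7 K
ΔV = 1060 × 1.1898×10⁻³ × 39.7 = 50.1 cm³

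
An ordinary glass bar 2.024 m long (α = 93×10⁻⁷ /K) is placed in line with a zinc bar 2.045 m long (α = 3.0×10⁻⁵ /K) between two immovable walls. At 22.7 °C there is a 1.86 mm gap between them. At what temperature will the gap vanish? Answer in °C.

T = 45.9 °C

Gap closes when ΔL₁ + ΔL₂ = 1.86 mm = 1.86×10⁻³ m
(α₁L₁ + α₂L₂)ΔT = g
α₁L₁ + α₂L₂ = 93×10⁻⁷×2.024 + 3.0×10⁻⁵×2.045 = 8.01732×10⁻⁵ m/K
ΔT = 1.86×10⁻³ / 8.01732×10⁻⁵ = 23.200 K
T = 22.7 + 23.200 = 45.900 °C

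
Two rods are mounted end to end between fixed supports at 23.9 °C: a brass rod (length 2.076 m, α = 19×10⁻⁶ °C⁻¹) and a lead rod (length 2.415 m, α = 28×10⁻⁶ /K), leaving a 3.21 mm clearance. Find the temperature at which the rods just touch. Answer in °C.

T = 53.9 °C

α₁L₁ = 3.9444×10⁻⁵ m/K, α₂L₂ = 6.762×10⁻⁵ m/K → total 1.07064×10⁻⁴ m/K
ΔT = g/(α₁L₁+α₂L₂) = 3.21×10⁻³ / 1.07064×10⁻⁴ = 29.982 K
T = 23.9 + 29.982 = 53.882 °C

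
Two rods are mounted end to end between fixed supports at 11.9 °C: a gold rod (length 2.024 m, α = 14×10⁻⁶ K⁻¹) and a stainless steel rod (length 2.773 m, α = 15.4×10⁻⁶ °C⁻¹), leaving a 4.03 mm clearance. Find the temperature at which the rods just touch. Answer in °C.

T = 68.6 °C

α₁L₁ = 2.8336×10⁻⁵ m/K, α₂L₂ = 4.27042×10⁻⁵ m/K → total 7.10402×10⁻⁵ m/K
ΔT = g/(α₁L₁+α₂L₂) = 4.03×10⁻³ / 7.10402×10⁻⁵ = 56.728 K
T = 11.9 + 56.728 = 68.628 °C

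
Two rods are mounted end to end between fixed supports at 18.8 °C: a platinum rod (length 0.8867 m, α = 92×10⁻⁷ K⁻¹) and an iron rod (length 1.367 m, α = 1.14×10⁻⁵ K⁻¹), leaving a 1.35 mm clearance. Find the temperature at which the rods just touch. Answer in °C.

T = 75.7 °C

α₁L₁ = 8.15764×10⁻⁶ m/K, α₂L₂ = 1.55838×10⁻⁵ m/K → total 2.374144×10⁻⁵ m/K
ΔT = g/(α₁L₁+α₂L₂) = 1.35×10⁻³ / 2.374144×10⁻⁵ = 56.863 K
T = 18.8 + 56.863 = 75.663 °C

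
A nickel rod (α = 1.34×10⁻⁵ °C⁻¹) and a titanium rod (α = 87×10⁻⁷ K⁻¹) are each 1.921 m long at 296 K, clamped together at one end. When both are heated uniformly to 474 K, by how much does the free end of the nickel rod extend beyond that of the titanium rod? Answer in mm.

1.61 mm

ΔT = 178 K
nickel: ΔL = 1.34×10⁻⁵ × 1.921 m × 178 = 4.5820×10⁻³ m = 4.5820 mm
titanium: ΔL = 87×10⁻⁷ × 1.921 m × 178 = 2.9749×10⁻³ m = 2.9749 mm
difference = 4.5820 − 2.9749 = 1.6071 mm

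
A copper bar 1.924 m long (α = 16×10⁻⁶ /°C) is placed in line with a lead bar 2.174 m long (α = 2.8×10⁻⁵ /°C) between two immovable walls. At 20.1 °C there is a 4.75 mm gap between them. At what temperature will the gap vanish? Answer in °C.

T = 71.9 °C

Gap closes when ΔL₁ + ΔL₂ = 4.75 mm = 4.75×10⁻³ m
(α₁L₁ + α₂L₂)ΔT = g
α₁L₁ + α₂L₂ = 16×10⁻⁶×1.924 + 2.8×10⁻⁵×2.174 = 9.1656×10⁻⁵ m/K
ΔT = 4.75×10⁻³ / 9.1656×10⁻⁵ = 51.824 K
T = 20.1 + 51.824 = 71.924 °C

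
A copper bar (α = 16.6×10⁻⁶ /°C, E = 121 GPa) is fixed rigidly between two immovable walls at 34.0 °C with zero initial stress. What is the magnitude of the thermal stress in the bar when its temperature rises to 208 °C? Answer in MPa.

Fully constrained: the free strain ε = αΔT is blocked, so σ = Eε = EαΔT.
|ΔT| = 174.0 K
σ = 121×10⁹ × 16.6×10⁻⁶ × 174.0 = 3.49×10⁸ Pa

σ = 349 MPa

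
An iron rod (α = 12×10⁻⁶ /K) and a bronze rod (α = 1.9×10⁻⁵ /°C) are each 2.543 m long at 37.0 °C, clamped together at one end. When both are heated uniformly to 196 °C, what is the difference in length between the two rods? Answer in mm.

ΔT = 159.0 K
iron: ΔL = 12×10⁻⁶ × 2.543 m × 159.0 = 4.8520×10⁻³ m = 4.8520 mm
bronze: ΔL = 1.9×10⁻⁵ × 2.543 m × 159.0 = 7.6824×10⁻³ m = 7.6824 mm
difference = 7.6824 − 4.8520 = 2.8304 mm

2.83 mm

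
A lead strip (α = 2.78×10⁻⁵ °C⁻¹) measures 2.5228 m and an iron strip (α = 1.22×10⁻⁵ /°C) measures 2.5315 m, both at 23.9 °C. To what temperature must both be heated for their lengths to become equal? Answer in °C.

T = 245.6 °C

L₁(1 + α₁ΔT) = L₂(1 + α₂ΔT) ⇒ ΔT = (L₂ − L₁)/(α₁L₁ − α₂L₂)
L₂ − L₁ = 2.5315 − 2.5228 = 8.70×10⁻³ m
α₁L₁ − α₂L₂ = 2.78×10⁻⁵×2.5228 − 1.22×10⁻⁵×2.5315 = 3.924954×10⁻⁵ m/K
ΔT = 8.70×10⁻³ / 3.924954×10⁻⁵ = 221.659 K
T = 23.9 + 221.659 = 245.559 °C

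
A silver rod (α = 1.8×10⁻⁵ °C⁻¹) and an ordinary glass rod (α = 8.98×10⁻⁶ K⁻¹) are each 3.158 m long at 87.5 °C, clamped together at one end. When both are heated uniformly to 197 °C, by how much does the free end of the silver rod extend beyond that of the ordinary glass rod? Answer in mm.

3.12 mm

ΔT = 109.5 K
silver: ΔL = 1.8×10⁻⁵ × 3.158 m × 109.5 = 6.2244×10⁻³ m = 6.2244 mm
ordinary glass: ΔL = 8.98×10⁻⁶ × 3.158 m × 109.5 = 3.1053×10⁻³ m = 3.1053 mm
difference = 6.2244 − 3.1053 = 3.1191 mm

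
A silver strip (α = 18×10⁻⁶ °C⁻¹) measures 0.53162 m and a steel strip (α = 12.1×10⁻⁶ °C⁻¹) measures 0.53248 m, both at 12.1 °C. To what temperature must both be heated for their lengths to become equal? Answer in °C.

T = 287.2 °C

L₁(1 + α₁ΔT) = L₂(1 + α₂ΔT) ⇒ ΔT = (L₂ − L₁)/(α₁L₁ − α₂L₂)
L₂ − L₁ = 0.53248 − 0.53162 = 8.60×10⁻⁴ m
α₁L₁ − α₂L₂ = 18×10⁻⁶×0.53162 − 12.1×10⁻⁶×0.53248 = 3.126152×10⁻⁶ m/K
ΔT = 8.60×10⁻⁴ / 3.126152×10⁻⁶ = 275.099 K
T = 12.1 + 275.099 = 287.199 °C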